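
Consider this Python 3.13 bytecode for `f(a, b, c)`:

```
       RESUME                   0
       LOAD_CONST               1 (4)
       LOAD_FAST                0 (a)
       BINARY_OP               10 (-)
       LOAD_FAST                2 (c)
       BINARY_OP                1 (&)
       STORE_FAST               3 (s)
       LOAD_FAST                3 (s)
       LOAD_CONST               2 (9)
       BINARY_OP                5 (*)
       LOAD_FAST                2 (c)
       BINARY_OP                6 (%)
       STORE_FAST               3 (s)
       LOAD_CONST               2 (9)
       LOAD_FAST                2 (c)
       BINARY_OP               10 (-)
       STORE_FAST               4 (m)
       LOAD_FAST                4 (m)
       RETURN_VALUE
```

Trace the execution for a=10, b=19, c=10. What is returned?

LOAD_CONST → push 4. Stack: [4]
LOAD_FAST a → push 10. Stack: [4, 10]
BINARY_OP - → 4 - 10 = -6. Stack: [-6]
LOAD_FAST c → push 10. Stack: [-6, 10]
BINARY_OP & → -6 & 10 = 10. Stack: [10]
STORE_FAST s → s=10. Stack: []
LOAD_FAST s → push 10. Stack: [10]
LOAD_CONST → push 9. Stack: [10, 9]
BINARY_OP * → 10 * 9 = 90. Stack: [90]
LOAD_FAST c → push 10. Stack: [90, 10]
BINARY_OP % → 90 % 10 = 0. Stack: [0]
STORE_FAST s → s=0. Stack: []
LOAD_CONST → push 9. Stack: [9]
LOAD_FAST c → push 10. Stack: [9, 10]
BINARY_OP - → 9 - 10 = -1. Stack: [-1]
STORE_FAST m → m=-1. Stack: []
LOAD_FAST m → push -1. Stack: [-1]
RETURN_VALUE → return -1.

-1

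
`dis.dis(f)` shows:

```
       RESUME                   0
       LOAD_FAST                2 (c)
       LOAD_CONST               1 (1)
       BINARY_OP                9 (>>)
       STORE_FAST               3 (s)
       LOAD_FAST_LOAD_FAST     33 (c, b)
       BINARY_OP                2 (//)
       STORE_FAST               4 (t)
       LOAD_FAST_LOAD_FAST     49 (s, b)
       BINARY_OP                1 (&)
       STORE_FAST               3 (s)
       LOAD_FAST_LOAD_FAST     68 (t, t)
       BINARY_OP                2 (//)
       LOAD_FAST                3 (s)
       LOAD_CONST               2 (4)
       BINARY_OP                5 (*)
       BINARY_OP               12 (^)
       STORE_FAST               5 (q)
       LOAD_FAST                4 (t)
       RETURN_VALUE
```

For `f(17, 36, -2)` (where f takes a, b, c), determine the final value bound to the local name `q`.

145

LOAD_FAST c → push -2. Stack: [-2]
LOAD_CONST → push 1. Stack: [-2, 1]
BINARY_OP >> → -2 >> 1 = -1. Stack: [-1]
STORE_FAST s → s=-1. Stack: []
LOAD_FAST_LOAD_FAST c,b → push -2,36. Stack: [-2, 36]
BINARY_OP // → -2 // 36 = -1. Stack: [-1]
STORE_FAST t → t=-1. Stack: []
LOAD_FAST_LOAD_FAST s,b → push -1,36. Stack: [-1, 36]
BINARY_OP & → -1 & 36 = 36. Stack: [36]
STORE_FAST s → s=36. Stack: []
LOAD_FAST_LOAD_FAST t,t → push -1,-1. Stack: [-1, -1]
BINARY_OP // → -1 // -1 = 1. Stack: [1]
LOAD_FAST s → push 36. Stack: [1, 36]
LOAD_CONST → push 4. Stack: [1, 36, 4]
BINARY_OP * → 36 * 4 = 144. Stack: [1, 144]
BINARY_OP ^ → 1 ^ 144 = 145. Stack: [145]
STORE_FAST q → q=145. Stack: []
LOAD_FAST t → push -1. Stack: [-1]
RETURN_VALUE → return -1.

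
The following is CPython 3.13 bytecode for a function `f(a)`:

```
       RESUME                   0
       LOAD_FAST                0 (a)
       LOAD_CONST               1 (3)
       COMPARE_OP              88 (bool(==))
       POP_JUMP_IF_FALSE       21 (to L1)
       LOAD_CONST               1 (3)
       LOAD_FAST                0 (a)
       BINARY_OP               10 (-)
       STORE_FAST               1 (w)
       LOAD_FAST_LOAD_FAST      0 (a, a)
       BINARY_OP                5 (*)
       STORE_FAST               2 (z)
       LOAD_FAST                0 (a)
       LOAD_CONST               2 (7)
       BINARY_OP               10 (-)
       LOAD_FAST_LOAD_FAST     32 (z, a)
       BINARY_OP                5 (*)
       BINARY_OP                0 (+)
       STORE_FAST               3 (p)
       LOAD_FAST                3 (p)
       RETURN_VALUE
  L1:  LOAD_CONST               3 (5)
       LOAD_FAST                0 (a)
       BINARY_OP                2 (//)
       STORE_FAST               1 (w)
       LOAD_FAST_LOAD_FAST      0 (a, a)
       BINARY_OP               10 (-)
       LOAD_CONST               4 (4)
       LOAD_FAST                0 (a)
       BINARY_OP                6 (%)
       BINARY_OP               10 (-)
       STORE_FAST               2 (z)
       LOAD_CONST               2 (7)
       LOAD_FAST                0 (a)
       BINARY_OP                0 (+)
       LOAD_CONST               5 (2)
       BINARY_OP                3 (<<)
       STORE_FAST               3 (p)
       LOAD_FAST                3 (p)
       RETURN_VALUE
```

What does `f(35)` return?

168

LOAD_FAST a → push 35. Stack: [35]
LOAD_CONST → push 3. Stack: [35, 3]
COMPARE_OP bool(==) → 35 vs 3 = False. Stack: [False]
POP_JUMP_IF_FALSE → pop False; jump. Stack: []
LOAD_CONST → push 5. Stack: [5]
LOAD_FAST a → push 35. Stack: [5, 35]
BINARY_OP // → 5 // 35 = 0. Stack: [0]
STORE_FAST w → w=0. Stack: []
LOAD_FAST_LOAD_FAST a,a → push 35,35. Stack: [35, 35]
BINARY_OP - → 35 - 35 = 0. Stack: [0]
LOAD_CONST → push 4. Stack: [0, 4]
LOAD_FAST a → push 35. Stack: [0, 4, 35]
BINARY_OP % → 4 % 35 = 4. Stack: [0, 4]
BINARY_OP - → 0 - 4 = -4. Stack: [-4]
STORE_FAST z → z=-4. Stack: []
LOAD_CONST → push 7. Stack: [7]
LOAD_FAST a → push 35. Stack: [7, 35]
BINARY_OP + → 7 + 35 = 42. Stack: [42]
LOAD_CONST → push 2. Stack: [42, 2]
BINARY_OP << → 42 << 2 = 168. Stack: [168]
STORE_FAST p → p=168. Stack: []
LOAD_FAST p → push 168. Stack: [168]
RETURN_VALUE → return 168.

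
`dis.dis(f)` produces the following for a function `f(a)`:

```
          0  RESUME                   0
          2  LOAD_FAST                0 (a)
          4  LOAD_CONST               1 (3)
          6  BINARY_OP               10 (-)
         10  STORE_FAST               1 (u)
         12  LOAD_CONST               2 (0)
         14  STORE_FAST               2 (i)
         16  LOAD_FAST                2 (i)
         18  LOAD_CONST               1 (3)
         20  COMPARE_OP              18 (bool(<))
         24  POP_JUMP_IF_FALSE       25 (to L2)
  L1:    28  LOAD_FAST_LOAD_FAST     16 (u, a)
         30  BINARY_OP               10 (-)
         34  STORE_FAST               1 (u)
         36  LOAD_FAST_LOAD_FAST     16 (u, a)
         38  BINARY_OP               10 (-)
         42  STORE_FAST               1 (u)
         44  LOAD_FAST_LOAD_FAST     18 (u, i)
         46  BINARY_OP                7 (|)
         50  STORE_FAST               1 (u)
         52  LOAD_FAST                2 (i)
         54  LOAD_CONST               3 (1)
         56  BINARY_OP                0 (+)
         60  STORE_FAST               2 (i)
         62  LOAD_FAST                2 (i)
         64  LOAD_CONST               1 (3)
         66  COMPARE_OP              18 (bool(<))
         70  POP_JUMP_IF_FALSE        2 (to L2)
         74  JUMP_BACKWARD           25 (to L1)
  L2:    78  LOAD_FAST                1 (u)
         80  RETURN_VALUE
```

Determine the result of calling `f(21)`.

LOAD_FAST a → push 21
LOAD_CONST → push 3
BINARY_OP - → 21 - 3 = 18
STORE_FAST u → u=18
LOAD_CONST → push 0
STORE_FAST i → i=0
LOAD_FAST i → push 0
LOAD_CONST → push 3
COMPARE_OP bool(<) → 0 vs 3 = True
POP_JUMP_IF_FALSE → pop True; no jump
LOAD_FAST_LOAD_FAST u,a → push 18,21
BINARY_OP - → 18 - 21 = -3
STORE_FAST u → u=-3
LOAD_FAST_LOAD_FAST u,a → push -3,21
BINARY_OP - → -3 - 21 = -24
STORE_FAST u → u=-24
LOAD_FAST_LOAD_FAST u,i → push -24,0
BINARY_OP | → -24 | 0 = -24
STORE_FAST u → u=-24
LOAD_FAST i → push 0
LOAD_CONST → push 1
BINARY_OP + → 0 + 1 = 1
STORE_FAST i → i=1
LOAD_FAST i → push 1
LOAD_CONST → push 3
COMPARE_OP bool(<) → 1 vs 3 = True
POP_JUMP_IF_FALSE → pop True; no jump
LOAD_FAST_LOAD_FAST u,a → push -24,21
BINARY_OP - → -24 - 21 = -45
STORE_FAST u → u=-45
LOAD_FAST_LOAD_FAST u,a → push -45,21
BINARY_OP - → -45 - 21 = -66
STORE_FAST u → u=-66
LOAD_FAST_LOAD_FAST u,i → push -66,1
BINARY_OP | → -66 | 1 = -65
STORE_FAST u → u=-65
LOAD_FAST i → push 1
LOAD_CONST → push 1
BINARY_OP + → 1 + 1 = 2
STORE_FAST i → i=2
LOAD_FAST i → push 2
LOAD_CONST → push 3
COMPARE_OP bool(<) → 2 vs 3 = True
POP_JUMP_IF_FALSE → pop True; no jump
LOAD_FAST_LOAD_FAST u,a → push -65,21
BINARY_OP - → -65 - 21 = -86
STORE_FAST u → u=-86
LOAD_FAST_LOAD_FAST u,a → push -86,21
BINARY_OP - → -86 - 21 = -107
STORE_FAST u → u=-107
LOAD_FAST_LOAD_FAST u,i → push -107,2
BINARY_OP | → -107 | 2 = -105
STORE_FAST u → u=-105
LOAD_FAST i → push 2
LOAD_CONST → push 1
BINARY_OP + → 2 + 1 = 3
STORE_FAST i → i=3
LOAD_FAST i → push 3
LOAD_CONST → push 3
COMPARE_OP bool(<) → 3 vs 3 = False
POP_JUMP_IF_FALSE → pop False; jump
LOAD_FAST u → push -105
RETURN_VALUE → return -105.

-105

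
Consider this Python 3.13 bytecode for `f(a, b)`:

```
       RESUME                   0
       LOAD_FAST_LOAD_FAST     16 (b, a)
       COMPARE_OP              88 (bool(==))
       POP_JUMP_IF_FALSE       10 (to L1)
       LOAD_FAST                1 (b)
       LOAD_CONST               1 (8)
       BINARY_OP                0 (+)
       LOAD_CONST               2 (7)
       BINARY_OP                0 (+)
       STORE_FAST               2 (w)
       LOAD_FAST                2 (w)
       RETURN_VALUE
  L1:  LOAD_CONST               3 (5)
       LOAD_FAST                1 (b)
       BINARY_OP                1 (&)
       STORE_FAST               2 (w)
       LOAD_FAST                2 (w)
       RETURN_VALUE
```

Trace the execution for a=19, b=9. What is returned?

LOAD_FAST_LOAD_FAST b,a → push 9,19. Stack: [9, 19]
COMPARE_OP bool(==) → 9 vs 19 = False. Stack: [False]
POP_JUMP_IF_FALSE → pop False; jump. Stack: []
LOAD_CONST → push 5. Stack: [5]
LOAD_FAST b → push 9. Stack: [5, 9]
BINARY_OP & → 5 & 9 = 1. Stack: [1]
STORE_FAST w → w=1. Stack: []
LOAD_FAST w → push 1. Stack: [1]
RETURN_VALUE → return 1.

1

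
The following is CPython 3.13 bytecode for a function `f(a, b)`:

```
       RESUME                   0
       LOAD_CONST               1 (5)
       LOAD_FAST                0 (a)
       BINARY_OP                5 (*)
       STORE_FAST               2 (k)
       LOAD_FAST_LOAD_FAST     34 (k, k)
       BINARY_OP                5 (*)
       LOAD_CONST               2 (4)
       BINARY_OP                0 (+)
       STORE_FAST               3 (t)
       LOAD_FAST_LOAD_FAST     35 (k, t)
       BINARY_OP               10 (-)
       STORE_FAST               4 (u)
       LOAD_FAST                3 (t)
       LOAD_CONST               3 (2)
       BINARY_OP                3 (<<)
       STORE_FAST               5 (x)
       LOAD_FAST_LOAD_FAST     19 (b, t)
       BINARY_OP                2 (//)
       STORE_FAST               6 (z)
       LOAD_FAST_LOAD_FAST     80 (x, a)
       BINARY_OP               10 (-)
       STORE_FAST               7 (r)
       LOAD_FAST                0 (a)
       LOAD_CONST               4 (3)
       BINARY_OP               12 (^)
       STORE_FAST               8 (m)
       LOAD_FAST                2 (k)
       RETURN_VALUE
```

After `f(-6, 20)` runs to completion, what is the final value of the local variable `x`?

3616

LOAD_CONST → push 5. Stack: [5]
LOAD_FAST a → push -6. Stack: [5, -6]
BINARY_OP * → 5 * -6 = -30. Stack: [-30]
STORE_FAST k → k=-30. Stack: []
LOAD_FAST_LOAD_FAST k,k → push -30,-30. Stack: [-30, -30]
BINARY_OP * → -30 * -30 = 900. Stack: [900]
LOAD_CONST → push 4. Stack: [900, 4]
BINARY_OP + → 900 + 4 = 904. Stack: [904]
STORE_FAST t → t=904. Stack: []
LOAD_FAST_LOAD_FAST k,t → push -30,904. Stack: [-30, 904]
BINARY_OP - → -30 - 904 = -934. Stack: [-934]
STORE_FAST u → u=-934. Stack: []
LOAD_FAST t → push 904. Stack: [904]
LOAD_CONST → push 2. Stack: [904, 2]
BINARY_OP << → 904 << 2 = 3616. Stack: [3616]
STORE_FAST x → x=3616. Stack: []
LOAD_FAST_LOAD_FAST b,t → push 20,904. Stack: [20, 904]
BINARY_OP // → 20 // 904 = 0. Stack: [0]
STORE_FAST z → z=0. Stack: []
LOAD_FAST_LOAD_FAST x,a → push 3616,-6. Stack: [3616, -6]
BINARY_OP - → 3616 - -6 = 3622. Stack: [3622]
STORE_FAST r → r=3622. Stack: []
LOAD_FAST a → push -6. Stack: [-6]
LOAD_CONST → push 3. Stack: [-6, 3]
BINARY_OP ^ → -6 ^ 3 = -7. Stack: [-7]
STORE_FAST m → m=-7. Stack: []
LOAD_FAST k → push -30. Stack: [-30]
RETURN_VALUE → return -30.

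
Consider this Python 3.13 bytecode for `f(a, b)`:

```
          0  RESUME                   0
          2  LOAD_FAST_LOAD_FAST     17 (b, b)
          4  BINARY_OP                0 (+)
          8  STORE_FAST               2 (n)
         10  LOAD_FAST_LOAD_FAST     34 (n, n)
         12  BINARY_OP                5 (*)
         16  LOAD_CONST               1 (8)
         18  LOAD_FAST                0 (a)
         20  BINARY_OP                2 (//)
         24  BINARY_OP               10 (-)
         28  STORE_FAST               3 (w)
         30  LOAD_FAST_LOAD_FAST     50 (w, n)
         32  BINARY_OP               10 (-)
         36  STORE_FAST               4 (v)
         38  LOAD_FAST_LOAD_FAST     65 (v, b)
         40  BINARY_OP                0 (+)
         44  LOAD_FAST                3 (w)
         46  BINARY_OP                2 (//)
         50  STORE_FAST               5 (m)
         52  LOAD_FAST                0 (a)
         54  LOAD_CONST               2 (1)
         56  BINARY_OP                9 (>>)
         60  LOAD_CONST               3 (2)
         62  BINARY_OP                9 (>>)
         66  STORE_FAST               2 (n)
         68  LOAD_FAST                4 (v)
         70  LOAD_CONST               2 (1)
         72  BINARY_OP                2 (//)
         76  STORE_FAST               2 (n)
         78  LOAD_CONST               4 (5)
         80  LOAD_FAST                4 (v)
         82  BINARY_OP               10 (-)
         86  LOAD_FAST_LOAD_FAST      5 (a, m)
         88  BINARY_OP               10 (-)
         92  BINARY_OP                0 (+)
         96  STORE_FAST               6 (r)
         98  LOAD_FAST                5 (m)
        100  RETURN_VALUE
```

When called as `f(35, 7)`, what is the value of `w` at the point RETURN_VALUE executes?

196

LOAD_FAST_LOAD_FAST b,b → push 7,7. Stack: [7, 7]
BINARY_OP + → 7 + 7 = 14. Stack: [14]
STORE_FAST n → n=14. Stack: []
LOAD_FAST_LOAD_FAST n,n → push 14,14. Stack: [14, 14]
BINARY_OP * → 14 * 14 = 196. Stack: [196]
LOAD_CONST → push 8. Stack: [196, 8]
LOAD_FAST a → push 35. Stack: [196, 8, 35]
BINARY_OP // → 8 // 35 = 0. Stack: [196, 0]
BINARY_OP - → 196 - 0 = 196. Stack: [196]
STORE_FAST w → w=196. Stack: []
LOAD_FAST_LOAD_FAST w,n → push 196,14. Stack: [196, 14]
BINARY_OP - → 196 - 14 = 182. Stack: [182]
STORE_FAST v → v=182. Stack: []
LOAD_FAST_LOAD_FAST v,b → push 182,7. Stack: [182, 7]
BINARY_OP + → 182 + 7 = 189. Stack: [189]
LOAD_FAST w → push 196. Stack: [189, 196]
BINARY_OP // → 189 // 196 = 0. Stack: [0]
STORE_FAST m → m=0. Stack: []
LOAD_FAST a → push 35. Stack: [35]
LOAD_CONST → push 1. Stack: [35, 1]
BINARY_OP >> → 35 >> 1 = 17. Stack: [17]
LOAD_CONST → push 2. Stack: [17, 2]
BINARY_OP >> → 17 >> 2 = 4. Stack: [4]
STORE_FAST n → n=4. Stack: []
LOAD_FAST v → push 182. Stack: [182]
LOAD_CONST → push 1. Stack: [182, 1]
BINARY_OP // → 182 // 1 = 182. Stack: [182]
STORE_FAST n → n=182. Stack: []
LOAD_CONST → push 5. Stack: [5]
LOAD_FAST v → push 182. Stack: [5, 182]
BINARY_OP - → 5 - 182 = -177. Stack: [-177]
LOAD_FAST_LOAD_FAST a,m → push 35,0. Stack: [-177, 35, 0]
BINARY_OP - → 35 - 0 = 35. Stack: [-177, 35]
BINARY_OP + → -177 + 35 = -142. Stack: [-142]
STORE_FAST r → r=-142. Stack: []
LOAD_FAST m → push 0. Stack: [0]
RETURN_VALUE → return 0.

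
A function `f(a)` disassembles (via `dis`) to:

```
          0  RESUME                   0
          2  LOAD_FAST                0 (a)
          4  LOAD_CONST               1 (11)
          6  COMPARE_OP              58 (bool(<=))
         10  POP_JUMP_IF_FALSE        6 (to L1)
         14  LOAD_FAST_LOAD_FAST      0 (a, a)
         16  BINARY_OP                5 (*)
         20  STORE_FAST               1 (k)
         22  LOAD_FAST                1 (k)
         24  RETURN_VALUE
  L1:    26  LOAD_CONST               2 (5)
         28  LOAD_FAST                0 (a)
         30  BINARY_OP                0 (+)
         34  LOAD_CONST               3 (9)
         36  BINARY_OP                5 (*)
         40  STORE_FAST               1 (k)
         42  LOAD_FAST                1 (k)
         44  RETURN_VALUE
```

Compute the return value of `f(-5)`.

LOAD_FAST a → push -5. Stack: [-5]
LOAD_CONST → push 11. Stack: [-5, 11]
COMPARE_OP bool(<=) → -5 vs 11 = True. Stack: [True]
POP_JUMP_IF_FALSE → pop True; no jump. Stack: []
LOAD_FAST_LOAD_FAST a,a → push -5,-5. Stack: [-5, -5]
BINARY_OP * → -5 * -5 = 25. Stack: [25]
STORE_FAST k → k=25. Stack: []
LOAD_FAST k → push 25. Stack: [25]
RETURN_VALUE → return 25.

25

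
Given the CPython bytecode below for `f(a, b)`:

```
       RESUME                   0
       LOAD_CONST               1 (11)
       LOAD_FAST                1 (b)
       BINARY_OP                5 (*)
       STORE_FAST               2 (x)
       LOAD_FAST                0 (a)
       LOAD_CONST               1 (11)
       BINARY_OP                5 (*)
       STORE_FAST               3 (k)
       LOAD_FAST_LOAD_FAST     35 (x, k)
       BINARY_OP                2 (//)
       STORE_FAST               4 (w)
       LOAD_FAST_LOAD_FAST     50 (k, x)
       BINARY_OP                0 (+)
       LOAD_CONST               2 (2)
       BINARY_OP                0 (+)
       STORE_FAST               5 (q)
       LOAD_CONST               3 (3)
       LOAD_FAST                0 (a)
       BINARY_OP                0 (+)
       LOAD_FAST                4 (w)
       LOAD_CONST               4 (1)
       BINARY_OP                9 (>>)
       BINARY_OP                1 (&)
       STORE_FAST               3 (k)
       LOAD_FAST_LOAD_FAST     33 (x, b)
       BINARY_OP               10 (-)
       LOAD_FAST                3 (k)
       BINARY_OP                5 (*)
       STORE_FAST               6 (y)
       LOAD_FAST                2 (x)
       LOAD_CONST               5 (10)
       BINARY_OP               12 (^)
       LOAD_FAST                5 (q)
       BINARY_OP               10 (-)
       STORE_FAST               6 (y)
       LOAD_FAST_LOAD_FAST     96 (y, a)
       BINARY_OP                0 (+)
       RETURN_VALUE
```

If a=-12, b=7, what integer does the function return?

LOAD_CONST → push 11. Stack: [11]
LOAD_FAST b → push 7. Stack: [11, 7]
BINARY_OP * → 11 * 7 = 77. Stack: [77]
STORE_FAST x → x=77. Stack: []
LOAD_FAST a → push -12. Stack: [-12]
LOAD_CONST → push 11. Stack: [-12, 11]
BINARY_OP * → -12 * 11 = -132. Stack: [-132]
STORE_FAST k → k=-132. Stack: []
LOAD_FAST_LOAD_FAST x,k → push 77,-132. Stack: [77, -132]
BINARY_OP // → 77 // -132 = -1. Stack: [-1]
STORE_FAST w → w=-1. Stack: []
LOAD_FAST_LOAD_FAST k,x → push -132,77. Stack: [-132, 77]
BINARY_OP + → -132 + 77 = -55. Stack: [-55]
LOAD_CONST → push 2. Stack: [-55, 2]
BINARY_OP + → -55 + 2 = -53. Stack: [-53]
STORE_FAST q → q=-53. Stack: []
LOAD_CONST → push 3. Stack: [3]
LOAD_FAST a → push -12. Stack: [3, -12]
BINARY_OP + → 3 + -12 = -9. Stack: [-9]
LOAD_FAST w → push -1. Stack: [-9, -1]
LOAD_CONST → push 1. Stack: [-9, -1, 1]
BINARY_OP >> → -1 >> 1 = -1. Stack: [-9, -1]
BINARY_OP & → -9 & -1 = -9. Stack: [-9]
STORE_FAST k → k=-9. Stack: []
LOAD_FAST_LOAD_FAST x,b → push 77,7. Stack: [77, 7]
BINARY_OP - → 77 - 7 = 70. Stack: [70]
LOAD_FAST k → push -9. Stack: [70, -9]
BINARY_OP * → 70 * -9 = -630. Stack: [-630]
STORE_FAST y → y=-630. Stack: []
LOAD_FAST x → push 77. Stack: [77]
LOAD_CONST → push 10. Stack: [77, 10]
BINARY_OP ^ → 77 ^ 10 = 71. Stack: [71]
LOAD_FAST q → push -53. Stack: [71, -53]
BINARY_OP - → 71 - -53 = 124. Stack: [124]
STORE_FAST y → y=124. Stack: []
LOAD_FAST_LOAD_FAST y,a → push 124,-12. Stack: [124, -12]
BINARY_OP + → 124 + -12 = 112. Stack: [112]
RETURN_VALUE → return 112.

112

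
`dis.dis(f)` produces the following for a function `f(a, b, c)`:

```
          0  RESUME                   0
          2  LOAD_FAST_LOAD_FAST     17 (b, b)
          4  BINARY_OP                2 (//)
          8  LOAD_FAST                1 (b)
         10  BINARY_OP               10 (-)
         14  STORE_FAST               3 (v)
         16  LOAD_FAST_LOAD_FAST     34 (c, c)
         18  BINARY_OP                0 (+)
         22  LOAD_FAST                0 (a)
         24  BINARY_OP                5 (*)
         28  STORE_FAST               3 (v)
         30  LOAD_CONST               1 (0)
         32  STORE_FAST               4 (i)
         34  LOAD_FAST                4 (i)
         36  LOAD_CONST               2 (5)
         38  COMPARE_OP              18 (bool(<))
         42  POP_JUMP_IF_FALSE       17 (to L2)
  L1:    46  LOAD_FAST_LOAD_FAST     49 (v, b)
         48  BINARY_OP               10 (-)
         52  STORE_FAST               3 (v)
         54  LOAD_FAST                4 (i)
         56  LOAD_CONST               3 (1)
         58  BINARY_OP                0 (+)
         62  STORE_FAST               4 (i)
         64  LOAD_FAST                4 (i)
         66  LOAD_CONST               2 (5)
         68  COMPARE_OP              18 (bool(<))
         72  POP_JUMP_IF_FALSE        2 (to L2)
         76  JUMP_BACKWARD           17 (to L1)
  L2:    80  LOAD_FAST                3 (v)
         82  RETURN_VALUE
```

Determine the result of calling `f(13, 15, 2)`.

-23

LOAD_FAST_LOAD_FAST b,b → push 15,15
BINARY_OP // → 15 // 15 = 1
LOAD_FAST b → push 15
BINARY_OP - → 1 - 15 = -14
STORE_FAST v → v=-14
LOAD_FAST_LOAD_FAST c,c → push 2,2
BINARY_OP + → 2 + 2 = 4
LOAD_FAST a → push 13
BINARY_OP * → 4 * 13 = 52
STORE_FAST v → v=52
LOAD_CONST → push 0
STORE_FAST i → i=0
LOAD_FAST i → push 0
LOAD_CONST → push 5
COMPARE_OP bool(<) → 0 vs 5 = True
POP_JUMP_IF_FALSE → pop True; no jump
LOAD_FAST_LOAD_FAST v,b → push 52,15
BINARY_OP - → 52 - 15 = 37
STORE_FAST v → v=37
LOAD_FAST i → push 0
LOAD_CONST → push 1
BINARY_OP + → 0 + 1 = 1
STORE_FAST i → i=1
LOAD_FAST i → push 1
LOAD_CONST → push 5
COMPARE_OP bool(<) → 1 vs 5 = True
POP_JUMP_IF_FALSE → pop True; no jump
LOAD_FAST_LOAD_FAST v,b → push 37,15
BINARY_OP - → 37 - 15 = 22
STORE_FAST v → v=22
LOAD_FAST i → push 1
LOAD_CONST → push 1
BINARY_OP + → 1 + 1 = 2
STORE_FAST i → i=2
LOAD_FAST i → push 2
LOAD_CONST → push 5
COMPARE_OP bool(<) → 2 vs 5 = True
POP_JUMP_IF_FALSE → pop True; no jump
LOAD_FAST_LOAD_FAST v,b → push 22,15
BINARY_OP - → 22 - 15 = 7
STORE_FAST v → v=7
LOAD_FAST i → push 2
LOAD_CONST → push 1
BINARY_OP + → 2 + 1 = 3
STORE_FAST i → i=3
LOAD_FAST i → push 3
LOAD_CONST → push 5
COMPARE_OP bool(<) → 3 vs 5 = True
POP_JUMP_IF_FALSE → pop True; no jump
LOAD_FAST_LOAD_FAST v,b → push 7,15
BINARY_OP - → 7 - 15 = -8
STORE_FAST v → v=-8
LOAD_FAST i → push 3
LOAD_CONST → push 1
BINARY_OP + → 3 + 1 = 4
STORE_FAST i → i=4
LOAD_FAST i → push 4
LOAD_CONST → push 5
COMPARE_OP bool(<) → 4 vs 5 = True
POP_JUMP_IF_FALSE → pop True; no jump
LOAD_FAST_LOAD_FAST v,b → push -8,15
BINARY_OP - → -8 - 15 = -23
STORE_FAST v → v=-23
LOAD_FAST i → push 4
LOAD_CONST → push 1
BINARY_OP + → 4 + 1 = 5
STORE_FAST i → i=5
LOAD_FAST i → push 5
LOAD_CONST → push 5
COMPARE_OP bool(<) → 5 vs 5 = False
POP_JUMP_IF_FALSE → pop False; jump
LOAD_FAST v → push -23
RETURN_VALUE → return -23.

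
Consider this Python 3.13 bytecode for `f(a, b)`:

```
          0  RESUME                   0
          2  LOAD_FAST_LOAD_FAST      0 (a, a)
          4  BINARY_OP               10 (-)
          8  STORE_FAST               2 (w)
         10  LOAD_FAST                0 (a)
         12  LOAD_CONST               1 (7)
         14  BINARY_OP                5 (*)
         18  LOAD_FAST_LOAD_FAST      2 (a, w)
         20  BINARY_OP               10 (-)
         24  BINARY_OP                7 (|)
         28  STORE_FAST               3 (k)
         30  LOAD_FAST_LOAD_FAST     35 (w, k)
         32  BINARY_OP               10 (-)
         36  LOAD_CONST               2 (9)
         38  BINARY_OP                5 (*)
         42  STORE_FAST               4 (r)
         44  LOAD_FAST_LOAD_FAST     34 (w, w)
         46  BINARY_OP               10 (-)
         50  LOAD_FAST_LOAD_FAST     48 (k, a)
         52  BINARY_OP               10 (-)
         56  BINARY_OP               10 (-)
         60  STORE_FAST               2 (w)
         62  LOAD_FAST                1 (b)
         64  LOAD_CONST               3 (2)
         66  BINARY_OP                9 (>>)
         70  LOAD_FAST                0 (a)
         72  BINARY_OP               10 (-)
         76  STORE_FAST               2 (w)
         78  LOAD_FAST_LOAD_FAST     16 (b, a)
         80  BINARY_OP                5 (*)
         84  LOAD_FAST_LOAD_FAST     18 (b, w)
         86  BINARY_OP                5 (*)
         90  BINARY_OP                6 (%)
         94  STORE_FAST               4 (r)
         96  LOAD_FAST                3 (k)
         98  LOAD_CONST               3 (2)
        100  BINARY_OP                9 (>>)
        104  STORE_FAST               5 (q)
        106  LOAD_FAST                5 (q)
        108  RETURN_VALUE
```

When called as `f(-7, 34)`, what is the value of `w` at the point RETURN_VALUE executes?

15

LOAD_FAST_LOAD_FAST a,a → push -7,-7. Stack: [-7, -7]
BINARY_OP - → -7 - -7 = 0. Stack: [0]
STORE_FAST w → w=0. Stack: []
LOAD_FAST a → push -7. Stack: [-7]
LOAD_CONST → push 7. Stack: [-7, 7]
BINARY_OP * → -7 * 7 = -49. Stack: [-49]
LOAD_FAST_LOAD_FAST a,w → push -7,0. Stack: [-49, -7, 0]
BINARY_OP - → -7 - 0 = -7. Stack: [-49, -7]
BINARY_OP | → -49 | -7 = -1. Stack: [-1]
STORE_FAST k → k=-1. Stack: []
LOAD_FAST_LOAD_FAST w,k → push 0,-1. Stack: [0, -1]
BINARY_OP - → 0 - -1 = 1. Stack: [1]
LOAD_CONST → push 9. Stack: [1, 9]
BINARY_OP * → 1 * 9 = 9. Stack: [9]
STORE_FAST r → r=9. Stack: []
LOAD_FAST_LOAD_FAST w,w → push 0,0. Stack: [0, 0]
BINARY_OP - → 0 - 0 = 0. Stack: [0]
LOAD_FAST_LOAD_FAST k,a → push -1,-7. Stack: [0, -1, -7]
BINARY_OP - → -1 - -7 = 6. Stack: [0, 6]
BINARY_OP - → 0 - 6 = -6. Stack: [-6]
STORE_FAST w → w=-6. Stack: []
LOAD_FAST b → push 34. Stack: [34]
LOAD_CONST → push 2. Stack: [34, 2]
BINARY_OP >> → 34 >> 2 = 8. Stack: [8]
LOAD_FAST a → push -7. Stack: [8, -7]
BINARY_OP - → 8 - -7 = 15. Stack: [15]
STORE_FAST w → w=15. Stack: []
LOAD_FAST_LOAD_FAST b,a → push 34,-7. Stack: [34, -7]
BINARY_OP * → 34 * -7 = -238. Stack: [-238]
LOAD_FAST_LOAD_FAST b,w → push 34,15. Stack: [-238, 34, 15]
BINARY_OP * → 34 * 15 = 510. Stack: [-238, 510]
BINARY_OP % → -238 % 510 = 272. Stack: [272]
STORE_FAST r → r=272. Stack: []
LOAD_FAST k → push -1. Stack: [-1]
LOAD_CONST → push 2. Stack: [-1, 2]
BINARY_OP >> → -1 >> 2 = -1. Stack: [-1]
STORE_FAST q → q=-1. Stack: []
LOAD_FAST q → push -1. Stack: [-1]
RETURN_VALUE → return -1.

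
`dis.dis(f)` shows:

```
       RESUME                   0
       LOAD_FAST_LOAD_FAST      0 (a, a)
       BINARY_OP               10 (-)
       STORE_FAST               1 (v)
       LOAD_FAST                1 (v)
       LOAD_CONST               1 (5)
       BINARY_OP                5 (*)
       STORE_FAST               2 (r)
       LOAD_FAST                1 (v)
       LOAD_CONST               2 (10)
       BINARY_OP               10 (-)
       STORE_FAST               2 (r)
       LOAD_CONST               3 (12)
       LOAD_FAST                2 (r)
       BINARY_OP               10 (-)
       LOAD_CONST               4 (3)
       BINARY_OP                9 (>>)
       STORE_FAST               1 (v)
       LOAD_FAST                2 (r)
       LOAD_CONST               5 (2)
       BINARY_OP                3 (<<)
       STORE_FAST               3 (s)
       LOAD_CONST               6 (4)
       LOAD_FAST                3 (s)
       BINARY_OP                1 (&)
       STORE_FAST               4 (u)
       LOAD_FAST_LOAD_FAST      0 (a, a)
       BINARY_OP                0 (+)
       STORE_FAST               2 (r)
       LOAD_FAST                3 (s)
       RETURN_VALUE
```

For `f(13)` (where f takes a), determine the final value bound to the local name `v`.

LOAD_FAST_LOAD_FAST a,a → push 13,13. Stack: [13, 13]
BINARY_OP - → 13 - 13 = 0. Stack: [0]
STORE_FAST v → v=0. Stack: []
LOAD_FAST v → push 0. Stack: [0]
LOAD_CONST → push 5. Stack: [0, 5]
BINARY_OP * → 0 * 5 = 0. Stack: [0]
STORE_FAST r → r=0. Stack: []
LOAD_FAST v → push 0. Stack: [0]
LOAD_CONST → push 10. Stack: [0, 10]
BINARY_OP - → 0 - 10 = -10. Stack: [-10]
STORE_FAST r → r=-10. Stack: []
LOAD_CONST → push 12. Stack: [12]
LOAD_FAST r → push -10. Stack: [12, -10]
BINARY_OP - → 12 - -10 = 22. Stack: [22]
LOAD_CONST → push 3. Stack: [22, 3]
BINARY_OP >> → 22 >> 3 = 2. Stack: [2]
STORE_FAST v → v=2. Stack: []
LOAD_FAST r → push -10. Stack: [-10]
LOAD_CONST → push 2. Stack: [-10, 2]
BINARY_OP << → -10 << 2 = -40. Stack: [-40]
STORE_FAST s → s=-40. Stack: []
LOAD_CONST → push 4. Stack: [4]
LOAD_FAST s → push -40. Stack: [4, -40]
BINARY_OP & → 4 & -40 = 0. Stack: [0]
STORE_FAST u → u=0. Stack: []
LOAD_FAST_LOAD_FAST a,a → push 13,13. Stack: [13, 13]
BINARY_OP + → 13 + 13 = 26. Stack: [26]
STORE_FAST r → r=26. Stack: []
LOAD_FAST s → push -40. Stack: [-40]
RETURN_VALUE → return -40.

2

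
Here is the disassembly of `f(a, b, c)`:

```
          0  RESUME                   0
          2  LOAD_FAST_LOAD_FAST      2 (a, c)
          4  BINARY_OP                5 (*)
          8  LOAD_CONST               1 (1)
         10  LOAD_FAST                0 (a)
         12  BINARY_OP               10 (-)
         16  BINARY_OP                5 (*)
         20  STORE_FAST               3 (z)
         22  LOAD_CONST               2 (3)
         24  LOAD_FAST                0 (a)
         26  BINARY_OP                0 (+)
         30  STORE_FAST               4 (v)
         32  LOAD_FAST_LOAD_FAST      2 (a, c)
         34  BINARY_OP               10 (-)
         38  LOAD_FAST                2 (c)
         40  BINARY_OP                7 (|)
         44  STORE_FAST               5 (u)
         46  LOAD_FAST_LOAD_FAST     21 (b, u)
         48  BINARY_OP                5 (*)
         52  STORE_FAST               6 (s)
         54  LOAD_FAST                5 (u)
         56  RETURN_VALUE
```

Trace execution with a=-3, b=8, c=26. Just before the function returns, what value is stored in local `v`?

LOAD_FAST_LOAD_FAST a,c → push -3,26. Stack: [-3, 26]
BINARY_OP * → -3 * 26 = -78. Stack: [-78]
LOAD_CONST → push 1. Stack: [-78, 1]
LOAD_FAST a → push -3. Stack: [-78, 1, -3]
BINARY_OP - → 1 - -3 = 4. Stack: [-78, 4]
BINARY_OP * → -78 * 4 = -312. Stack: [-312]
STORE_FAST z → z=-312. Stack: []
LOAD_CONST → push 3. Stack: [3]
LOAD_FAST a → push -3. Stack: [3, -3]
BINARY_OP + → 3 + -3 = 0. Stack: [0]
STORE_FAST v → v=0. Stack: []
LOAD_FAST_LOAD_FAST a,c → push -3,26. Stack: [-3, 26]
BINARY_OP - → -3 - 26 = -29. Stack: [-29]
LOAD_FAST c → push 26. Stack: [-29, 26]
BINARY_OP | → -29 | 26 = -5. Stack: [-5]
STORE_FAST u → u=-5. Stack: []
LOAD_FAST_LOAD_FAST b,u → push 8,-5. Stack: [8, -5]
BINARY_OP * → 8 * -5 = -40. Stack: [-40]
STORE_FAST s → s=-40. Stack: []
LOAD_FAST u → push -5. Stack: [-5]
RETURN_VALUE → return -5.

0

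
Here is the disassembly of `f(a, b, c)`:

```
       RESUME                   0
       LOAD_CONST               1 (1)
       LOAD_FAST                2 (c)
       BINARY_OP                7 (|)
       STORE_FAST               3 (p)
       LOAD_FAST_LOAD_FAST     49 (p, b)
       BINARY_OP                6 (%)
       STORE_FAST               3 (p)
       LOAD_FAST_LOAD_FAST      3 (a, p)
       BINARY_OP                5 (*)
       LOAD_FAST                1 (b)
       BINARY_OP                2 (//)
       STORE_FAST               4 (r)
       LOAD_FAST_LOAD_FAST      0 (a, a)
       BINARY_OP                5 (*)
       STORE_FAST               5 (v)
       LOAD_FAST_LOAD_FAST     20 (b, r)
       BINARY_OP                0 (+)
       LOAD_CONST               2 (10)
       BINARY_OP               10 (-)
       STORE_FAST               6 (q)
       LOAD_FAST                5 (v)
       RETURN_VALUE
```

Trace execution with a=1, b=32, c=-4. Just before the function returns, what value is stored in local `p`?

LOAD_CONST → push 1. Stack: [1]
LOAD_FAST c → push -4. Stack: [1, -4]
BINARY_OP | → 1 | -4 = -3. Stack: [-3]
STORE_FAST p → p=-3. Stack: []
LOAD_FAST_LOAD_FAST p,b → push -3,32. Stack: [-3, 32]
BINARY_OP % → -3 % 32 = 29. Stack: [29]
STORE_FAST p → p=29. Stack: []
LOAD_FAST_LOAD_FAST a,p → push 1,29. Stack: [1, 29]
BINARY_OP * → 1 * 29 = 29. Stack: [29]
LOAD_FAST b → push 32. Stack: [29, 32]
BINARY_OP // → 29 // 32 = 0. Stack: [0]
STORE_FAST r → r=0. Stack: []
LOAD_FAST_LOAD_FAST a,a → push 1,1. Stack: [1, 1]
BINARY_OP * → 1 * 1 = 1. Stack: [1]
STORE_FAST v → v=1. Stack: []
LOAD_FAST_LOAD_FAST b,r → push 32,0. Stack: [32, 0]
BINARY_OP + → 32 + 0 = 32. Stack: [32]
LOAD_CONST → push 10. Stack: [32, 10]
BINARY_OP - → 32 - 10 = 22. Stack: [22]
STORE_FAST q → q=22. Stack: []
LOAD_FAST v → push 1. Stack: [1]
RETURN_VALUE → return 1.

29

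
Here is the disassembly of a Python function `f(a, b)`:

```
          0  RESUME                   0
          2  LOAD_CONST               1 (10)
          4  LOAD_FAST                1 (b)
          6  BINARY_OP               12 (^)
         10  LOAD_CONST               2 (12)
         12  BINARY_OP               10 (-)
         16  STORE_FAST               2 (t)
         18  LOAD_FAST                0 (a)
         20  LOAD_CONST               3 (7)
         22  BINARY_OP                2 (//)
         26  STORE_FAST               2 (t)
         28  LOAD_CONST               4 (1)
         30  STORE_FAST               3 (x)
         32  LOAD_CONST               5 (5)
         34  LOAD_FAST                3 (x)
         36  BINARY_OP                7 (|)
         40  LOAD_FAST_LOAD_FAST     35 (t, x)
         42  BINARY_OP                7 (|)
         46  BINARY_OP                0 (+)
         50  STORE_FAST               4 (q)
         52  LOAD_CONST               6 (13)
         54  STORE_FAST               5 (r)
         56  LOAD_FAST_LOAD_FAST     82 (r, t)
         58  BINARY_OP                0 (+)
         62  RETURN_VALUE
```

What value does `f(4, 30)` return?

LOAD_CONST → push 10. Stack: [10]
LOAD_FAST b → push 30. Stack: [10, 30]
BINARY_OP ^ → 10 ^ 30 = 20. Stack: [20]
LOAD_CONST → push 12. Stack: [20, 12]
BINARY_OP - → 20 - 12 = 8. Stack: [8]
STORE_FAST t → t=8. Stack: []
LOAD_FAST a → push 4. Stack: [4]
LOAD_CONST → push 7. Stack: [4, 7]
BINARY_OP // → 4 // 7 = 0. Stack: [0]
STORE_FAST t → t=0. Stack: []
LOAD_CONST → push 1. Stack: [1]
STORE_FAST x → x=1. Stack: []
LOAD_CONST → push 5. Stack: [5]
LOAD_FAST x → push 1. Stack: [5, 1]
BINARY_OP | → 5 | 1 = 5. Stack: [5]
LOAD_FAST_LOAD_FAST t,x → push 0,1. Stack: [5, 0, 1]
BINARY_OP | → 0 | 1 = 1. Stack: [5, 1]
BINARY_OP + → 5 + 1 = 6. Stack: [6]
STORE_FAST q → q=6. Stack: []
LOAD_CONST → push 13. Stack: [13]
STORE_FAST r → r=13. Stack: []
LOAD_FAST_LOAD_FAST r,t → push 13,0. Stack: [13, 0]
BINARY_OP + → 13 + 0 = 13. Stack: [13]
RETURN_VALUE → return 13.

13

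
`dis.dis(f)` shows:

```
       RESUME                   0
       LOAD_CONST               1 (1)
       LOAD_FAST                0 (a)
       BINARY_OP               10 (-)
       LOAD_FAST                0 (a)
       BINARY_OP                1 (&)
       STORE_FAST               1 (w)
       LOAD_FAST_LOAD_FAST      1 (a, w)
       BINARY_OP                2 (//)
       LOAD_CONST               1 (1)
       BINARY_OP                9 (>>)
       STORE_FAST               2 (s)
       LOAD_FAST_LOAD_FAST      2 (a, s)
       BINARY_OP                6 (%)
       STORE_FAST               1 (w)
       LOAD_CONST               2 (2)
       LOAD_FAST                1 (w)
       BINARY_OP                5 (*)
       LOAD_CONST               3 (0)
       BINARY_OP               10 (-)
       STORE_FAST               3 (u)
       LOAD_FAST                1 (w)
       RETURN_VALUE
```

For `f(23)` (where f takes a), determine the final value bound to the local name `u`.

LOAD_CONST → push 1. Stack: [1]
LOAD_FAST a → push 23. Stack: [1, 23]
BINARY_OP - → 1 - 23 = -22. Stack: [-22]
LOAD_FAST a → push 23. Stack: [-22, 23]
BINARY_OP & → -22 & 23 = 2. Stack: [2]
STORE_FAST w → w=2. Stack: []
LOAD_FAST_LOAD_FAST a,w → push 23,2. Stack: [23, 2]
BINARY_OP // → 23 // 2 = 11. Stack: [11]
LOAD_CONST → push 1. Stack: [11, 1]
BINARY_OP >> → 11 >> 1 = 5. Stack: [5]
STORE_FAST s → s=5. Stack: []
LOAD_FAST_LOAD_FAST a,s → push 23,5. Stack: [23, 5]
BINARY_OP % → 23 % 5 = 3. Stack: [3]
STORE_FAST w → w=3. Stack: []
LOAD_CONST → push 2. Stack: [2]
LOAD_FAST w → push 3. Stack: [2, 3]
BINARY_OP * → 2 * 3 = 6. Stack: [6]
LOAD_CONST → push 0. Stack: [6, 0]
BINARY_OP - → 6 - 0 = 6. Stack: [6]
STORE_FAST u → u=6. Stack: []
LOAD_FAST w → push 3. Stack: [3]
RETURN_VALUE → return 3.

6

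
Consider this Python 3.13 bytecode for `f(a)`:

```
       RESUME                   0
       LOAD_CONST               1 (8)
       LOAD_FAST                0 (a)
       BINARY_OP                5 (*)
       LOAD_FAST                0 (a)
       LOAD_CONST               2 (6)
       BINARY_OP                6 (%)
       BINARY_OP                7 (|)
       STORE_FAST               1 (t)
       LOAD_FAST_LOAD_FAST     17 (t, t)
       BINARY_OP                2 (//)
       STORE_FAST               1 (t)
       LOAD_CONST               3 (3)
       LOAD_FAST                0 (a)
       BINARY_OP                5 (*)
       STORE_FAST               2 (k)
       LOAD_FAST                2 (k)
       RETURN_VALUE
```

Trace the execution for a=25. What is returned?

LOAD_CONST → push 8. Stack: [8]
LOAD_FAST a → push 25. Stack: [8, 25]
BINARY_OP * → 8 * 25 = 200. Stack: [200]
LOAD_FAST a → push 25. Stack: [200, 25]
LOAD_CONST → push 6. Stack: [200, 25, 6]
BINARY_OP % → 25 % 6 = 1. Stack: [200, 1]
BINARY_OP | → 200 | 1 = 201. Stack: [201]
STORE_FAST t → t=201. Stack: []
LOAD_FAST_LOAD_FAST t,t → push 201,201. Stack: [201, 201]
BINARY_OP // → 201 // 201 = 1. Stack: [1]
STORE_FAST t → t=1. Stack: []
LOAD_CONST → push 3. Stack: [3]
LOAD_FAST a → push 25. Stack: [3, 25]
BINARY_OP * → 3 * 25 = 75. Stack: [75]
STORE_FAST k → k=75. Stack: []
LOAD_FAST k → push 75. Stack: [75]
RETURN_VALUE → return 75.

75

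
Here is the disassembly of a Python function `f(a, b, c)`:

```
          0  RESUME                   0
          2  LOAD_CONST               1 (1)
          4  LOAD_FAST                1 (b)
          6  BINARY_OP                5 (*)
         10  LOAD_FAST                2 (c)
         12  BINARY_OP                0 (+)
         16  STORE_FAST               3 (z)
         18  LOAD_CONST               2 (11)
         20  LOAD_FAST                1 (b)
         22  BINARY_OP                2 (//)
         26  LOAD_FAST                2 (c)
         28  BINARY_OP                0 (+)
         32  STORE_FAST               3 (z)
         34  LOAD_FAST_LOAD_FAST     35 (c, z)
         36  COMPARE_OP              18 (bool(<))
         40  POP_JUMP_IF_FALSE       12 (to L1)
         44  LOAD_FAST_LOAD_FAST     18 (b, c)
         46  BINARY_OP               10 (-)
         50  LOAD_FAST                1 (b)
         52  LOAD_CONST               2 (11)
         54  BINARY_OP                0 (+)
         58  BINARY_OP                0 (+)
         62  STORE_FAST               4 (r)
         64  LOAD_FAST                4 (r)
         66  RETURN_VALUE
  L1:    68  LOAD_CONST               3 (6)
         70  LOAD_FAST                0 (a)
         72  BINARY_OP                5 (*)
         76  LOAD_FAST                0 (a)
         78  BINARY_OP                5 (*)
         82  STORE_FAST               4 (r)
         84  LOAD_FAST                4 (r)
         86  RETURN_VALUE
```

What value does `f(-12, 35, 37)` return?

864

LOAD_CONST → push 1. Stack: [1]
LOAD_FAST b → push 35. Stack: [1, 35]
BINARY_OP * → 1 * 35 = 35. Stack: [35]
LOAD_FAST c → push 37. Stack: [35, 37]
BINARY_OP + → 35 + 37 = 72. Stack: [72]
STORE_FAST z → z=72. Stack: []
LOAD_CONST → push 11. Stack: [11]
LOAD_FAST b → push 35. Stack: [11, 35]
BINARY_OP // → 11 // 35 = 0. Stack: [0]
LOAD_FAST c → push 37. Stack: [0, 37]
BINARY_OP + → 0 + 37 = 37. Stack: [37]
STORE_FAST z → z=37. Stack: []
LOAD_FAST_LOAD_FAST c,z → push 37,37. Stack: [37, 37]
COMPARE_OP bool(<) → 37 vs 37 = False. Stack: [False]
POP_JUMP_IF_FALSE → pop False; jump. Stack: []
LOAD_CONST → push 6. Stack: [6]
LOAD_FAST a → push -12. Stack: [6, -12]
BINARY_OP * → 6 * -12 = -72. Stack: [-72]
LOAD_FAST a → push -12. Stack: [-72, -12]
BINARY_OP * → -72 * -12 = 864. Stack: [864]
STORE_FAST r → r=864. Stack: []
LOAD_FAST r → push 864. Stack: [864]
RETURN_VALUE → return 864.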